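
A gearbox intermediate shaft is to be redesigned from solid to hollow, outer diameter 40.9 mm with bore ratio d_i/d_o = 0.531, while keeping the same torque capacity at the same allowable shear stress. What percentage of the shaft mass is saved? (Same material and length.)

Equal τ_max and T ⇒ the solid shaft needs d_s³ = d_o³(1−k⁴), so d_s = 40.9·(1−0.531⁴)^(1/3) = 39.79 mm.
Area ratio A_h/A_s = d_o²(1−k²)/d_s² = (1−k²)/(1−k⁴)^(2/3) = 0.7588.
Mass saving = 1 − 0.7588 = 24.1 %.

24.1 %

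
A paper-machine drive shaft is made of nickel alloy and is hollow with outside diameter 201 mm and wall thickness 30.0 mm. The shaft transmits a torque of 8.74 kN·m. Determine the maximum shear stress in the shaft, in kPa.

7230 kPa

J = π(d_o⁴ − d_i⁴)/32 = π(0.201⁴ − 0.141⁴)/32 = 1.214×10^-4 m⁴.
τ_max = T·r/J = 8740 × 0.101 / 1.214×10^-4 = 7.233×10^6 Pa.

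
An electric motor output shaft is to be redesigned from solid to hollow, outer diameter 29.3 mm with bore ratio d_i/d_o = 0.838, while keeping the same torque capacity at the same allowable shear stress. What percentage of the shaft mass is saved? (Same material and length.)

Equal τ_max and T ⇒ the solid shaft needs d_s³ = d_o³(1−k⁴), so d_s = 29.3·(1−0.838⁴)^(1/3) = 23.36 mm.
Area ratio A_h/A_s = d_o²(1−k²)/d_s² = (1−k²)/(1−k⁴)^(2/3) = 0.4684.
Mass saving = 1 − 0.4684 = 53.2 %.

53.2 %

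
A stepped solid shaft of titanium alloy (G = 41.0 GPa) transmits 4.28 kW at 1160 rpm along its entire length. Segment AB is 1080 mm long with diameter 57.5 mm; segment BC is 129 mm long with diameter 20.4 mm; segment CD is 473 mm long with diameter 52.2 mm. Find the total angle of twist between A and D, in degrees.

ω = 2π·1160/60 = 121.5 rad/s, so T = P/ω = 4.28×10³ / 121.5 = 35.23 N·m.
J_AB = π(0.0575)⁴/32 = 1.07×10^-6 m⁴; J_BC = π(0.0204)⁴/32 = 1.70×10^-8 m⁴; J_CD = π(0.0522)⁴/32 = 7.29×10^-7 m⁴.
θ = (T/G)·Σ L_i/J_i = (35.23/41.0×10⁹)·(1.08/1.07×10^-6 + 0.129/1.70×10^-8 + 0.473/7.29×10^-7) = 7.942×10^-3 rad.

0.455°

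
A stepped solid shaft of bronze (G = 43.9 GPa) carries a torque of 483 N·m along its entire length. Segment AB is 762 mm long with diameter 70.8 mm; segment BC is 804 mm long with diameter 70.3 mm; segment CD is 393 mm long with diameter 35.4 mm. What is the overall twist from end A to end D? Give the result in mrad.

J_AB = π(0.0708)⁴/32 = 2.47×10^-6 m⁴; J_BC = π(0.0703)⁴/32 = 2.40×10^-6 m⁴; J_CD = π(0.0354)⁴/32 = 1.54×10^-7 m⁴.
θ = (T/G)·Σ L_i/J_i = (483.0/43.9×10⁹)·(0.762/2.47×10^-6 + 0.804/2.40×10^-6 + 0.393/1.54×10^-7) = 0.03513 rad.

35.1 mrad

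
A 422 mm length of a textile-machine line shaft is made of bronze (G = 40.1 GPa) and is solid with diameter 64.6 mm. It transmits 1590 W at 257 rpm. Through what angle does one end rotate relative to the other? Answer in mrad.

ω = 2π·257/60 = 26.91 rad/s, so T = P/ω = 1590 / 26.91 = 59.08 N·m.
J = πd⁴/32 = π(0.0646)⁴/32 = 1.710×10^-6 m⁴.
θ = T·L/(G·J) = 59.08 × 0.422 / (40.1×10⁹ × 1.710×10^-6) = 3.636×10^-4 rad.

0.364 mrad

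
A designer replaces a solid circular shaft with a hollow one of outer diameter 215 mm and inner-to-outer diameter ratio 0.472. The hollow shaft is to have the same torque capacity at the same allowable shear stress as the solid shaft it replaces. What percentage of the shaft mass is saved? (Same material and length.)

Equal τ_max and T ⇒ the solid shaft needs d_s³ = d_o³(1−k⁴), so d_s = 215·(1−0.472⁴)^(1/3) = 211.4 mm.
Area ratio A_h/A_s = d_o²(1−k²)/d_s² = (1−k²)/(1−k⁴)^(2/3) = 0.8040.
Mass saving = 1 − 0.8040 = 19.6 %.

19.6 %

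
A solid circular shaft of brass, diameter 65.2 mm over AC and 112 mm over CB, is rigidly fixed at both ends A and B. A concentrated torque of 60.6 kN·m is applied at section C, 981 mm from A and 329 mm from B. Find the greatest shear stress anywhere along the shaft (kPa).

Compatibility: T_A·a/J_AC = T_B·b/J_CB with T_A + T_B = T₀.
J_AC = 1.77×10^-6 m⁴, J_CB = 1.54×10^-5 m⁴, so T_A = T₀·(J_AC/a)/((J_AC/a)+(J_CB/b)) = 2248 N·m, T_B = 58350 N·m.
τ in each portion: τ_AC = 4.13×10^7 Pa, τ_CB = 2.12×10^8 Pa; maximum is in CB.
τ_max = T_CB·r/J = 58350·0.0560/1.54×10^-5 = 2.115×10^8 Pa.

212000 kPa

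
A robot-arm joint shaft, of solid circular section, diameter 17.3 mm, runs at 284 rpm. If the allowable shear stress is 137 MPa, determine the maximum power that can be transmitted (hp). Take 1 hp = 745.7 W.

J = πd⁴/32 = π(0.0173)⁴/32 = 8.794×10^-9 m⁴.
T_max = τ_allow·J/r = 1.37×10^8 × 8.794×10^-9 / 0.00865 = 139.3 N·m.
ω = 2π·284/60 = 29.74 rad/s, so P_max = T_max·ω = 4142 W.

5.55 hp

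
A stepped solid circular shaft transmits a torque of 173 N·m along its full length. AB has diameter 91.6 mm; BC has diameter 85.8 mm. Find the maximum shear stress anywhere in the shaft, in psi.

Under the same torque, τ_max = 16T/(πd³) is largest where d is smallest — segment BC (d = 85.8 mm).
τ_max = 16·173.0/(π·(0.0858)³) = 1.395×10^6 Pa.

202 psi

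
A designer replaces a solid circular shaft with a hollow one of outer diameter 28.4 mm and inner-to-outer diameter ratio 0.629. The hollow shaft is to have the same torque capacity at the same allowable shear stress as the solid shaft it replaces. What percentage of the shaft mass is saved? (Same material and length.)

Equal τ_max and T ⇒ the solid shaft needs d_s³ = d_o³(1−k⁴), so d_s = 28.4·(1−0.629⁴)^(1/3) = 26.83 mm.
Area ratio A_h/A_s = d_o²(1−k²)/d_s² = (1−k²)/(1−k⁴)^(2/3) = 0.6770.
Mass saving = 1 − 0.6770 = 32.3 %.

32.3 %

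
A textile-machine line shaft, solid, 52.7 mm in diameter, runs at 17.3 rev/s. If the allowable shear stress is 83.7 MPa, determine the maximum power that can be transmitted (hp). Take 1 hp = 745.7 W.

351 hp

J = πd⁴/32 = π(0.0527)⁴/32 = 7.573×10^-7 m⁴.
T_max = τ_allow·J/r = 8.37×10^7 × 7.573×10^-7 / 0.0264 = 2405 N·m.
ω = 2π·17.3 = 108.7 rad/s, so P_max = T_max·ω = 2.615×10^5 W.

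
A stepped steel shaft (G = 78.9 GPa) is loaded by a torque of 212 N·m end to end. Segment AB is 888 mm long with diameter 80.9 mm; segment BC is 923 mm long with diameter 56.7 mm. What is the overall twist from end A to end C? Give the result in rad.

0.00301 rad

J_AB = π(0.0809)⁴/32 = 4.21×10^-6 m⁴; J_BC = π(0.0567)⁴/32 = 1.01×10^-6 m⁴.
θ = (T/G)·Σ L_i/J_i = (212.0/78.9×10⁹)·(0.888/4.21×10^-6 + 0.923/1.01×10^-6) = 3.012×10^-3 rad.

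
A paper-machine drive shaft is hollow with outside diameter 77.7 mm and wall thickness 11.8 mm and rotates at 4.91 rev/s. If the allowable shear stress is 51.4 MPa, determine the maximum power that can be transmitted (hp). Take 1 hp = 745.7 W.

J = π(d_o⁴ − d_i⁴)/32 = π(0.0777⁴ − 0.0541⁴)/32 = 2.737×10^-6 m⁴.
T_max = τ_allow·J/r = 5.14×10^7 × 2.737×10^-6 / 0.0389 = 3622 N·m.
ω = 2π·4.91 = 30.85 rad/s, so P_max = T_max·ω = 1.117×10^5 W.

150 hp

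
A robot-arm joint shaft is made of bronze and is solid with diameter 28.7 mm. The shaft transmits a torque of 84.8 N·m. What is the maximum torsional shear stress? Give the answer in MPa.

J = πd⁴/32 = π(0.0287)⁴/32 = 6.661×10^-8 m⁴.
τ_max = T·r/J = 84.80 × 0.0143 / 6.661×10^-8 = 1.827×10^7 Pa.

18.3 MPa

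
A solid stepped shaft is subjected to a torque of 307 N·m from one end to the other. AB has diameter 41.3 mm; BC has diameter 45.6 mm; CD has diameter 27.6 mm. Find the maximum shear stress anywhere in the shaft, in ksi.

Under the same torque, τ_max = 16T/(πd³) is largest where d is smallest — segment CD (d = 27.6 mm).
τ_max = 16·307.0/(π·(0.0276)³) = 7.437×10^7 Pa.

10.8 ksi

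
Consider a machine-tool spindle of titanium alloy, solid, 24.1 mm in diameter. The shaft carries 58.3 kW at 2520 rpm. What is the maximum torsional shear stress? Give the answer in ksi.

11.7 ksi

ω = 2π·2520/60 = 263.9 rad/s, so T = P/ω = 58.3×10³ / 263.9 = 220.9 N·m.
J = πd⁴/32 = π(0.0241)⁴/32 = 3.312×10^-8 m⁴.
τ_max = T·r/J = 220.9 × 0.0120 / 3.312×10^-8 = 8.038×10^7 Pa.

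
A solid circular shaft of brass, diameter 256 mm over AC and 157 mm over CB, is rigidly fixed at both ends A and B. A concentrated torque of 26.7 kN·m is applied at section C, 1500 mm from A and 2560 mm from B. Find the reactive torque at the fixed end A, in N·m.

Compatibility: T_A·a/J_AC = T_B·b/J_CB with T_A + T_B = T₀.
J_AC = 4.22×10^-4 m⁴, J_CB = 5.96×10^-5 m⁴, so T_A = T₀·(J_AC/a)/((J_AC/a)+(J_CB/b)) = 24660 N·m, T_B = 2044 N·m.

24700 N·m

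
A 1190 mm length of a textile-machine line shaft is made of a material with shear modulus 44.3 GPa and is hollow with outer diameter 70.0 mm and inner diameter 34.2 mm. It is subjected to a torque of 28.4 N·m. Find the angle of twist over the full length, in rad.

3.43e-4 rad

J = π(d_o⁴ − d_i⁴)/32 = π(0.0700⁴ − 0.0342⁴)/32 = 2.223×10^-6 m⁴.
θ = T·L/(G·J) = 28.40 × 1.19 / (44.3×10⁹ × 2.223×10^-6) = 3.432×10^-4 rad.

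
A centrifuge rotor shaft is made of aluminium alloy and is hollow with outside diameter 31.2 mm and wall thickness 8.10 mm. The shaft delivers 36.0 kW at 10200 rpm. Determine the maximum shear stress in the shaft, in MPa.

5.97 MPa

ω = 2π·10200/60 = 1068 rad/s, so T = P/ω = 36.0×10³ / 1068 = 33.70 N·m.
J = π(d_o⁴ − d_i⁴)/32 = π(0.0312⁴ − 0.0150⁴)/32 = 8.806×10^-8 m⁴.
τ_max = T·r/J = 33.70 × 0.0156 / 8.806×10^-8 = 5.971×10^6 Pa.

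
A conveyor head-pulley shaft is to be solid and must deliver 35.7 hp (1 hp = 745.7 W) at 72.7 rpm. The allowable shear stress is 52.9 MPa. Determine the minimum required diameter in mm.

69.6 mm

ω = 2π·72.7/60 = 7.613 rad/s, so T = P/ω = 35.7×745.7 / 7.613 = 3497 N·m.
For a solid shaft τ_max = 16T/(πd³), so d = (16T/(π τ_allow))^(1/3) = (16·3497/(π·5.29×10^7))^(1/3) = 0.06957 m.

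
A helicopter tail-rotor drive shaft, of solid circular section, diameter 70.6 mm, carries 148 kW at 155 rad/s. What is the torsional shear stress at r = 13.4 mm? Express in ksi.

0.761 ksi

ω = 155 rad/s, so T = P/ω = 148×10³ / 155.0 = 954.8 N·m.
J = πd⁴/32 = π(0.0706)⁴/32 = 2.439×10^-6 m⁴.
Shear stress varies linearly with radius: τ = T·r/J = 954.8 × 0.0134 / 2.439×10^-6 = 5.246×10^6 Pa.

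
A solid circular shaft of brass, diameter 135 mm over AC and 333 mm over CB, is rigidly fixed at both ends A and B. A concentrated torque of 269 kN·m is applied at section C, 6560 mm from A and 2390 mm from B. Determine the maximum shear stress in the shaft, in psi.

5330 psi

Compatibility: T_A·a/J_AC = T_B·b/J_CB with T_A + T_B = T₀.
J_AC = 3.26×10^-5 m⁴, J_CB = 1.21×10^-3 m⁴, so T_A = T₀·(J_AC/a)/((J_AC/a)+(J_CB/b)) = 2622 N·m, T_B = 266400 N·m.
τ in each portion: τ_AC = 5.43×10^6 Pa, τ_CB = 3.67×10^7 Pa; maximum is in CB.
τ_max = T_CB·r/J = 266400·0.167/1.21×10^-3 = 3.674×10^7 Pa.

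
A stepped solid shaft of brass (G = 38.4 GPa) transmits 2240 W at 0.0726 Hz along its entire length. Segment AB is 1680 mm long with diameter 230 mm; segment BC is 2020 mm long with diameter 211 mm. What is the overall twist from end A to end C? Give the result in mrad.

2.11 mrad

ω = 2π·0.0726 = 0.4562 rad/s, so T = P/ω = 2240 / 0.4562 = 4911 N·m.
J_AB = π(0.230)⁴/32 = 2.75×10^-4 m⁴; J_BC = π(0.211)⁴/32 = 1.95×10^-4 m⁴.
θ = (T/G)·Σ L_i/J_i = (4911/38.4×10⁹)·(1.68/2.75×10^-4 + 2.02/1.95×10^-4) = 2.109×10^-3 rad.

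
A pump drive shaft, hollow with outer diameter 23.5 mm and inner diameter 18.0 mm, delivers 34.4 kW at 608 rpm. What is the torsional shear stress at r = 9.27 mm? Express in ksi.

37.0 ksi

ω = 2π·608/60 = 63.67 rad/s, so T = P/ω = 34.4×10³ / 63.67 = 540.3 N·m.
J = π(d_o⁴ − d_i⁴)/32 = π(0.0235⁴ − 0.0180⁴)/32 = 1.964×10^-8 m⁴.
Shear stress varies linearly with radius: τ = T·r/J = 540.3 × 0.00927 / 1.964×10^-8 = 2.551×10^8 Pa.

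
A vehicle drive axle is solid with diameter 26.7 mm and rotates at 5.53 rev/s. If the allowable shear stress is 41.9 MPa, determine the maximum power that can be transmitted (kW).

J = πd⁴/32 = π(0.0267)⁴/32 = 4.989×10^-8 m⁴.
T_max = τ_allow·J/r = 4.19×10^7 × 4.989×10^-8 / 0.0133 = 156.6 N·m.
ω = 2π·5.53 = 34.75 rad/s, so P_max = T_max·ω = 5441 W.

5.44 kW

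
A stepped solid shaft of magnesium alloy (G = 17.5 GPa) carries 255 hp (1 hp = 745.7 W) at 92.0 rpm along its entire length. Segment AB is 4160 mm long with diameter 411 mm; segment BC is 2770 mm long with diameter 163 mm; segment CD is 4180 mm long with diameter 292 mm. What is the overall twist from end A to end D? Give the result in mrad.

ω = 2π·92.0/60 = 9.634 rad/s, so T = P/ω = 255×745.7 / 9.634 = 19740 N·m.
J_AB = π(0.411)⁴/32 = 2.80×10^-3 m⁴; J_BC = π(0.163)⁴/32 = 6.93×10^-5 m⁴; J_CD = π(0.292)⁴/32 = 7.14×10^-4 m⁴.
θ = (T/G)·Σ L_i/J_i = (19740/17.5×10⁹)·(4.16/2.80×10^-3 + 2.77/6.93×10^-5 + 4.18/7.14×10^-4) = 0.05336 rad.

53.4 mrad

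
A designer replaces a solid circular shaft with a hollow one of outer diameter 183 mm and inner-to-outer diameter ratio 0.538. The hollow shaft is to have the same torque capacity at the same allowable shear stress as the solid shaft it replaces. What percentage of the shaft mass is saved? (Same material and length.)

24.7 %

Equal τ_max and T ⇒ the solid shaft needs d_s³ = d_o³(1−k⁴), so d_s = 183·(1−0.538⁴)^(1/3) = 177.7 mm.
Area ratio A_h/A_s = d_o²(1−k²)/d_s² = (1−k²)/(1−k⁴)^(2/3) = 0.7532.
Mass saving = 1 − 0.7532 = 24.7 %.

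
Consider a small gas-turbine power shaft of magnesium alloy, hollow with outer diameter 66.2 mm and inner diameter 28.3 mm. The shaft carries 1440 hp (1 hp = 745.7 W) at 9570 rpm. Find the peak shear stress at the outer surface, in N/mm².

19.5 N/mm²

ω = 2π·9570/60 = 1002 rad/s, so T = P/ω = 1440×745.7 / 1002 = 1071 N·m.
J = π(d_o⁴ − d_i⁴)/32 = π(0.0662⁴ − 0.0283⁴)/32 = 1.823×10^-6 m⁴.
τ_max = T·r/J = 1071 × 0.0331 / 1.823×10^-6 = 1.946×10^7 Pa.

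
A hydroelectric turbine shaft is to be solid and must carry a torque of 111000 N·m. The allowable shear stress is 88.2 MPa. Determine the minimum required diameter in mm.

186 mm

For a solid shaft τ_max = 16T/(πd³), so d = (16T/(π τ_allow))^(1/3) = (16·111000/(π·8.82×10^7))^(1/3) = 0.1858 m.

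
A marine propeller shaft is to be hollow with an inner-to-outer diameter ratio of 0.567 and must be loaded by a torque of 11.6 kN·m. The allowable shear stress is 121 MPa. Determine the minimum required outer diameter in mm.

81.7 mm

For a hollow shaft with d_i/d_o = 0.567: τ_max = 16T/(π d_o³ (1−k⁴)), so d_o = [16T/(π τ_allow (1−k⁴))]^(1/3) = [16·11600/(π·1.21×10^8·0.8966)]^(1/3) = 0.08166 m.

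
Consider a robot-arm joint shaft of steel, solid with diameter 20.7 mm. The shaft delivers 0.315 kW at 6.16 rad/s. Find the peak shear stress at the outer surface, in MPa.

29.4 MPa

ω = 6.16 rad/s, so T = P/ω = 0.315×10³ / 6.160 = 51.14 N·m.
J = πd⁴/32 = π(0.0207)⁴/32 = 1.803×10^-8 m⁴.
τ_max = T·r/J = 51.14 × 0.0103 / 1.803×10^-8 = 2.936×10^7 Pa.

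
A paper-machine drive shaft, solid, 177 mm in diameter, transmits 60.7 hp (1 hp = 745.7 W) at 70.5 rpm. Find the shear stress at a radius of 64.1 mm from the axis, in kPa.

ω = 2π·70.5/60 = 7.383 rad/s, so T = P/ω = 60.7×745.7 / 7.383 = 6131 N·m.
J = πd⁴/32 = π(0.177)⁴/32 = 9.636×10^-5 m⁴.
Shear stress varies linearly with radius: τ = T·r/J = 6131 × 0.0641 / 9.636×10^-5 = 4.078×10^6 Pa.

4080 kPa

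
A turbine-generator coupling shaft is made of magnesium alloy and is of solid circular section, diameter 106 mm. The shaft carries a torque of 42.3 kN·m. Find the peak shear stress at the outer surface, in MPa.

181 MPa

J = πd⁴/32 = π(0.106)⁴/32 = 1.239×10^-5 m⁴.
τ_max = T·r/J = 42300 × 0.0530 / 1.239×10^-5 = 1.809×10^8 Pa.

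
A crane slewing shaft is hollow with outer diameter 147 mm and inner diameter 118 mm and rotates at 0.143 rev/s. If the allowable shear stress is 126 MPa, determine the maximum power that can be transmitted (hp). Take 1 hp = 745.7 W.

J = π(d_o⁴ − d_i⁴)/32 = π(0.147⁴ − 0.118⁴)/32 = 2.681×10^-5 m⁴.
T_max = τ_allow·J/r = 1.26×10^8 × 2.681×10^-5 / 0.0735 = 45960 N·m.
ω = 2π·0.143 = 0.8985 rad/s, so P_max = T_max·ω = 4.129×10^4 W.

55.4 hp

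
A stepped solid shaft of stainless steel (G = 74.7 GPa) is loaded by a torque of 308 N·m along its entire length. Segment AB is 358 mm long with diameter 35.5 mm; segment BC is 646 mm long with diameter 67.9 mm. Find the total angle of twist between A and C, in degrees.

J_AB = π(0.0355)⁴/32 = 1.56×10^-7 m⁴; J_BC = π(0.0679)⁴/32 = 2.09×10^-6 m⁴.
θ = (T/G)·Σ L_i/J_i = (308.0/74.7×10⁹)·(0.358/1.56×10^-7 + 0.646/2.09×10^-6) = 0.01074 rad.

0.616°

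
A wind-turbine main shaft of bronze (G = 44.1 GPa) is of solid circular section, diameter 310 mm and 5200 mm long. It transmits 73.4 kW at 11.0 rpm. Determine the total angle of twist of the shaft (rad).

0.00829 rad

ω = 2π·11.0/60 = 1.152 rad/s, so T = P/ω = 73.4×10³ / 1.152 = 63720 N·m.
J = πd⁴/32 = π(0.310)⁴/32 = 9.067×10^-4 m⁴.
θ = T·L/(G·J) = 63720 × 5.20 / (44.1×10⁹ × 9.067×10^-4) = 8.287×10^-3 rad.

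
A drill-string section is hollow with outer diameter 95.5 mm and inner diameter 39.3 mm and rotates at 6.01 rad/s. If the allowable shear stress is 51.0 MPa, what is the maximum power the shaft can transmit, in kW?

J = π(d_o⁴ − d_i⁴)/32 = π(0.0955⁴ − 0.0393⁴)/32 = 7.932×10^-6 m⁴.
T_max = τ_allow·J/r = 5.10×10^7 × 7.932×10^-6 / 0.0478 = 8472 N·m.
ω = 6.01 rad/s, so P_max = T_max·ω = 5.092×10^4 W.

50.9 kW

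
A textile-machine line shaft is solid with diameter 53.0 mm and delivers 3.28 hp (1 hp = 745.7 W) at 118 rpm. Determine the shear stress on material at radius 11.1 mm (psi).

411 psi

ω = 2π·118/60 = 12.36 rad/s, so T = P/ω = 3.28×745.7 / 12.36 = 197.9 N·m.
J = πd⁴/32 = π(0.0530)⁴/32 = 7.746×10^-7 m⁴.
Shear stress varies linearly with radius: τ = T·r/J = 197.9 × 0.0111 / 7.746×10^-7 = 2.836×10^6 Pa.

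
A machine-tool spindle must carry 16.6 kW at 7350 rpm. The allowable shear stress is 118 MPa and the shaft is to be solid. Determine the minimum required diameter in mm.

9.76 mm

ω = 2π·7350/60 = 769.7 rad/s, so T = P/ω = 16.6×10³ / 769.7 = 21.57 N·m.
For a solid shaft τ_max = 16T/(πd³), so d = (16T/(π τ_allow))^(1/3) = (16·21.57/(π·1.18×10^8))^(1/3) = 0.009764 m.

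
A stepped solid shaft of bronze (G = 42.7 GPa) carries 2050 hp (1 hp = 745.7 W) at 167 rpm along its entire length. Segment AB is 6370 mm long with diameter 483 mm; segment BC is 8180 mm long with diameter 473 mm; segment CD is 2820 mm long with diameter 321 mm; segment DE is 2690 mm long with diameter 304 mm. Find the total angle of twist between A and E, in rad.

ω = 2π·167/60 = 17.49 rad/s, so T = P/ω = 2050×745.7 / 17.49 = 87410 N·m.
J_AB = π(0.483)⁴/32 = 5.34×10^-3 m⁴; J_BC = π(0.473)⁴/32 = 4.91×10^-3 m⁴; J_CD = π(0.321)⁴/32 = 1.04×10^-3 m⁴; J_DE = π(0.304)⁴/32 = 8.38×10^-4 m⁴.
θ = (T/G)·Σ L_i/J_i = (87410/42.7×10⁹)·(6.37/5.34×10^-3 + 8.18/4.91×10^-3 + 2.82/1.04×10^-3 + 2.69/8.38×10^-4) = 0.01795 rad.

0.0180 rad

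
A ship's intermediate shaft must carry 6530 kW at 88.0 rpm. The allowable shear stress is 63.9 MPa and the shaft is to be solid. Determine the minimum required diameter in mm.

384 mm

ω = 2π·88.0/60 = 9.215 rad/s, so T = P/ω = 6530×10³ / 9.215 = 708600 N·m.
For a solid shaft τ_max = 16T/(πd³), so d = (16T/(π τ_allow))^(1/3) = (16·708600/(π·6.39×10^7))^(1/3) = 0.3837 m.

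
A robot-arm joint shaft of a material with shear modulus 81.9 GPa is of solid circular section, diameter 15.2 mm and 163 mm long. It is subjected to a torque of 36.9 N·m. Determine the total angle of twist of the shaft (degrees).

0.803°

J = πd⁴/32 = π(0.0152)⁴/32 = 5.241×10^-9 m⁴.
θ = T·L/(G·J) = 36.90 × 0.163 / (81.9×10⁹ × 5.241×10^-9) = 0.01401 rad.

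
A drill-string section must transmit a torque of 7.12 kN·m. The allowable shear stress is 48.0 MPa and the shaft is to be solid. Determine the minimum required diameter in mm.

For a solid shaft τ_max = 16T/(πd³), so d = (16T/(π τ_allow))^(1/3) = (16·7120/(π·4.80×10^7))^(1/3) = 0.09108 m.

91.1 mm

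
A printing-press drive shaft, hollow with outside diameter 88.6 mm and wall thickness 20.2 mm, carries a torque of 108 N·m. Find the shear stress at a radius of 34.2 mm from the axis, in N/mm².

0.669 N/mm²

J = π(d_o⁴ − d_i⁴)/32 = π(0.0886⁴ − 0.0482⁴)/32 = 5.520×10^-6 m⁴.
Shear stress varies linearly with radius: τ = T·r/J = 108.0 × 0.0342 / 5.520×10^-6 = 6.692×10^5 Pa.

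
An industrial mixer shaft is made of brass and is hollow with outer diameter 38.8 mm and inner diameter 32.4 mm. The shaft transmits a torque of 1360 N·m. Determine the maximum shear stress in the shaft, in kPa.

J = π(d_o⁴ − d_i⁴)/32 = π(0.0388⁴ − 0.0324⁴)/32 = 1.143×10^-7 m⁴.
τ_max = T·r/J = 1360 × 0.0194 / 1.143×10^-7 = 2.308×10^8 Pa.

231000 kPa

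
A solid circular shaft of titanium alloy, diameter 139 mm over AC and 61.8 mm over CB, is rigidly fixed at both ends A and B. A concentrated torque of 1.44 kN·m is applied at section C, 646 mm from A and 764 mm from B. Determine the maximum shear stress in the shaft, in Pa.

Compatibility: T_A·a/J_AC = T_B·b/J_CB with T_A + T_B = T₀.
J_AC = 3.66×10^-5 m⁴, J_CB = 1.43×10^-6 m⁴, so T_A = T₀·(J_AC/a)/((J_AC/a)+(J_CB/b)) = 1394 N·m, T_B = 46.06 N·m.
τ in each portion: τ_AC = 2.64×10^6 Pa, τ_CB = 9.94×10^5 Pa; maximum is in AC.
τ_max = T_AC·r/J = 1394·0.0695/3.66×10^-5 = 2.643×10^6 Pa.

2.64e6 Pa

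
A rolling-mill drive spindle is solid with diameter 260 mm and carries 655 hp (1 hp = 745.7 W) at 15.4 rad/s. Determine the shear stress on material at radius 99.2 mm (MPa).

7.01 MPa

ω = 15.4 rad/s, so T = P/ω = 655×745.7 / 15.40 = 31720 N·m.
J = πd⁴/32 = π(0.260)⁴/32 = 4.486×10^-4 m⁴.
Shear stress varies linearly with radius: τ = T·r/J = 31720 × 0.0992 / 4.486×10^-4 = 7.013×10^6 Pa.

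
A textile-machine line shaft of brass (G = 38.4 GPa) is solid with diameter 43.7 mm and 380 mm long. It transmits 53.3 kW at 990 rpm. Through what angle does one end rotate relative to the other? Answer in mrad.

ω = 2π·990/60 = 103.7 rad/s, so T = P/ω = 53.3×10³ / 103.7 = 514.1 N·m.
J = πd⁴/32 = π(0.0437)⁴/32 = 3.580×10^-7 m⁴.
θ = T·L/(G·J) = 514.1 × 0.380 / (38.4×10⁹ × 3.580×10^-7) = 0.01421 rad.

14.2 mrad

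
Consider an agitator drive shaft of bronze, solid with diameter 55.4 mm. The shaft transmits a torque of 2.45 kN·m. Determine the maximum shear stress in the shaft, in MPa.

73.4 MPa

J = πd⁴/32 = π(0.0554)⁴/32 = 9.248×10^-7 m⁴.
τ_max = T·r/J = 2450 × 0.0277 / 9.248×10^-7 = 7.338×10^7 Pa.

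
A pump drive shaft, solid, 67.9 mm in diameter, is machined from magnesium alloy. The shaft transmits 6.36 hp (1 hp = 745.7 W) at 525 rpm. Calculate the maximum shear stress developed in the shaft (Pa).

ω = 2π·525/60 = 54.98 rad/s, so T = P/ω = 6.36×745.7 / 54.98 = 86.26 N·m.
J = πd⁴/32 = π(0.0679)⁴/32 = 2.087×10^-6 m⁴.
τ_max = T·r/J = 86.26 × 0.0340 / 2.087×10^-6 = 1.403×10^6 Pa.

1.40e6 Pa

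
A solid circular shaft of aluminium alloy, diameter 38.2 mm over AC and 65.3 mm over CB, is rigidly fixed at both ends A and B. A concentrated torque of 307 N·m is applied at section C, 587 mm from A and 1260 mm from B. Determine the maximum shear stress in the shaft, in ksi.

Compatibility: T_A·a/J_AC = T_B·b/J_CB with T_A + T_B = T₀.
J_AC = 2.09×10^-7 m⁴, J_CB = 1.79×10^-6 m⁴, so T_A = T₀·(J_AC/a)/((J_AC/a)+(J_CB/b)) = 61.67 N·m, T_B = 245.3 N·m.
τ in each portion: τ_AC = 5.63×10^6 Pa, τ_CB = 4.49×10^6 Pa; maximum is in AC.
τ_max = T_AC·r/J = 61.67·0.0191/2.09×10^-7 = 5.635×10^6 Pa.

0.817 ksi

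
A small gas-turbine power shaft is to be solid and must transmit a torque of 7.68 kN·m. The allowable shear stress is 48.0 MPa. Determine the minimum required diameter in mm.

For a solid shaft τ_max = 16T/(πd³), so d = (16T/(π τ_allow))^(1/3) = (16·7680/(π·4.80×10^7))^(1/3) = 0.09340 m.

93.4 mm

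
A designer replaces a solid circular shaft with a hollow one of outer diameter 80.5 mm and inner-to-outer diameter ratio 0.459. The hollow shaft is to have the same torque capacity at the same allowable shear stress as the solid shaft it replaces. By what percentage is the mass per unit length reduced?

Equal τ_max and T ⇒ the solid shaft needs d_s³ = d_o³(1−k⁴), so d_s = 80.5·(1−0.459⁴)^(1/3) = 79.29 mm.
Area ratio A_h/A_s = d_o²(1−k²)/d_s² = (1−k²)/(1−k⁴)^(2/3) = 0.8136.
Mass saving = 1 − 0.8136 = 18.6 %.

18.6 %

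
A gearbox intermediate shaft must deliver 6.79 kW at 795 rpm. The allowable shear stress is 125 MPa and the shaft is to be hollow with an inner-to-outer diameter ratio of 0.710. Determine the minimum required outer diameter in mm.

ω = 2π·795/60 = 83.25 rad/s, so T = P/ω = 6.79×10³ / 83.25 = 81.56 N·m.
For a hollow shaft with d_i/d_o = 0.710: τ_max = 16T/(π d_o³ (1−k⁴)), so d_o = [16T/(π τ_allow (1−k⁴))]^(1/3) = [16·81.56/(π·1.25×10^8·0.7459)]^(1/3) = 0.01645 m.

16.5 mm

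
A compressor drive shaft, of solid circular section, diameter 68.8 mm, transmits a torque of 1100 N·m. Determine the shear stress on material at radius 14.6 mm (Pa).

J = πd⁴/32 = π(0.0688)⁴/32 = 2.200×10^-6 m⁴.
Shear stress varies linearly with radius: τ = T·r/J = 1100 × 0.0146 / 2.200×10^-6 = 7.301×10^6 Pa.

7.30e6 Pa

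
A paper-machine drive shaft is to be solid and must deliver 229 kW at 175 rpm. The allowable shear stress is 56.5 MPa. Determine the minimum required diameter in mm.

104 mm

ω = 2π·175/60 = 18.33 rad/s, so T = P/ω = 229×10³ / 18.33 = 12500 N·m.
For a solid shaft τ_max = 16T/(πd³), so d = (16T/(π τ_allow))^(1/3) = (16·12500/(π·5.65×10^7))^(1/3) = 0.1040 m.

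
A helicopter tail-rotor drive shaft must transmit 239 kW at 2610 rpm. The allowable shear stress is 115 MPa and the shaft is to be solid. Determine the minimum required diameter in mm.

ω = 2π·2610/60 = 273.3 rad/s, so T = P/ω = 239×10³ / 273.3 = 874.4 N·m.
For a solid shaft τ_max = 16T/(πd³), so d = (16T/(π τ_allow))^(1/3) = (16·874.4/(π·1.15×10^8))^(1/3) = 0.03383 m.

33.8 mm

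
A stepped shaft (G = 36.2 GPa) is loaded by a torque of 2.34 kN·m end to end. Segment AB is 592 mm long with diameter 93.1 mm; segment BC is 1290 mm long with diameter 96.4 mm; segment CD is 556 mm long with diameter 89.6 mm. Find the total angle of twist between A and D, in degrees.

1.19°

J_AB = π(0.0931)⁴/32 = 7.38×10^-6 m⁴; J_BC = π(0.0964)⁴/32 = 8.48×10^-6 m⁴; J_CD = π(0.0896)⁴/32 = 6.33×10^-6 m⁴.
θ = (T/G)·Σ L_i/J_i = (2340/36.2×10⁹)·(0.592/7.38×10^-6 + 1.29/8.48×10^-6 + 0.556/6.33×10^-6) = 0.02070 rad.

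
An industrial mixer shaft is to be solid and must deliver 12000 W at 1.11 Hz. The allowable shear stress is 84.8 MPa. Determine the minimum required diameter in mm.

46.9 mm

ω = 2π·1.11 = 6.974 rad/s, so T = P/ω = 12000 / 6.974 = 1721 N·m.
For a solid shaft τ_max = 16T/(πd³), so d = (16T/(π τ_allow))^(1/3) = (16·1721/(π·8.48×10^7))^(1/3) = 0.04693 m.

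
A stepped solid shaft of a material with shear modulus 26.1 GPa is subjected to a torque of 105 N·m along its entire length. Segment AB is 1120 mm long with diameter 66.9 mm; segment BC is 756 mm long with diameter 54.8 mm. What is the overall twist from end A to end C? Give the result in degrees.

J_AB = π(0.0669)⁴/32 = 1.97×10^-6 m⁴; J_BC = π(0.0548)⁴/32 = 8.85×10^-7 m⁴.
θ = (T/G)·Σ L_i/J_i = (105.0/26.1×10⁹)·(1.12/1.97×10^-6 + 0.756/8.85×10^-7) = 5.726×10^-3 rad.

0.328°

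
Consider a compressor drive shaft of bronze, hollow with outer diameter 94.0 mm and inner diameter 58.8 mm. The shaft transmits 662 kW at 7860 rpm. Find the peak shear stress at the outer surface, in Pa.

ω = 2π·7860/60 = 823.1 rad/s, so T = P/ω = 662×10³ / 823.1 = 804.3 N·m.
J = π(d_o⁴ − d_i⁴)/32 = π(0.0940⁴ − 0.0588⁴)/32 = 6.491×10^-6 m⁴.
τ_max = T·r/J = 804.3 × 0.0470 / 6.491×10^-6 = 5.823×10^6 Pa.

5.82e6 Pa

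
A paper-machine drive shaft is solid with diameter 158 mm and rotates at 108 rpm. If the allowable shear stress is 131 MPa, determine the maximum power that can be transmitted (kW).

J = πd⁴/32 = π(0.158)⁴/32 = 6.118×10^-5 m⁴.
T_max = τ_allow·J/r = 1.31×10^8 × 6.118×10^-5 / 0.0790 = 101500 N·m.
ω = 2π·108/60 = 11.31 rad/s, so P_max = T_max·ω = 1.147×10^6 W.

1150 kW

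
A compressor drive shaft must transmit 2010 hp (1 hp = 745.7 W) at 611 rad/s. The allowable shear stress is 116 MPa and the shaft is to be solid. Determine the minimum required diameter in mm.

ω = 611 rad/s, so T = P/ω = 2010×745.7 / 611.0 = 2453 N·m.
For a solid shaft τ_max = 16T/(πd³), so d = (16T/(π τ_allow))^(1/3) = (16·2453/(π·1.16×10^8))^(1/3) = 0.04758 m.

47.6 mm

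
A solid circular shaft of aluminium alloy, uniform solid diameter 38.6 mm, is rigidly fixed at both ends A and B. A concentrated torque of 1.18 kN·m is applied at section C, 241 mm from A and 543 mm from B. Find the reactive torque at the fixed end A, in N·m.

With uniform GJ and both ends fixed, compatibility θ_AC = θ_CB gives T_A·a = T_B·b, together with T_A + T_B = T₀.
T_A = T₀·b/(a+b) = 1180·543/784.0 = 817.3 N·m; T_B = 362.7 N·m.

817 N·m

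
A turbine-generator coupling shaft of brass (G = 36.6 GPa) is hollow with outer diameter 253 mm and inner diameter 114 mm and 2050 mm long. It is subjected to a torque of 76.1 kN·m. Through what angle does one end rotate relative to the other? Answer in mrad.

11.1 mrad

J = π(d_o⁴ − d_i⁴)/32 = π(0.253⁴ − 0.114⁴)/32 = 3.857×10^-4 m⁴.
θ = T·L/(G·J) = 76100 × 2.05 / (36.6×10⁹ × 3.857×10^-4) = 0.01105 rad.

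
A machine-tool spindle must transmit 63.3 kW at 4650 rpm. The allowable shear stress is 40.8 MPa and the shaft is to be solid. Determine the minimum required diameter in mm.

25.3 mm

ω = 2π·4650/60 = 486.9 rad/s, so T = P/ω = 63.3×10³ / 486.9 = 130.0 N·m.
For a solid shaft τ_max = 16T/(πd³), so d = (16T/(π τ_allow))^(1/3) = (16·130.0/(π·4.08×10^7))^(1/3) = 0.02532 m.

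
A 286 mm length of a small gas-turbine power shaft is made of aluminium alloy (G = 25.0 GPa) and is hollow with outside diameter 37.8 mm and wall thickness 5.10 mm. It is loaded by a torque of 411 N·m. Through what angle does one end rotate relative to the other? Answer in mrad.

J = π(d_o⁴ − d_i⁴)/32 = π(0.0378⁴ − 0.0276⁴)/32 = 1.435×10^-7 m⁴.
θ = T·L/(G·J) = 411.0 × 0.286 / (25.0×10⁹ × 1.435×10^-7) = 0.03277 rad.

32.8 mrad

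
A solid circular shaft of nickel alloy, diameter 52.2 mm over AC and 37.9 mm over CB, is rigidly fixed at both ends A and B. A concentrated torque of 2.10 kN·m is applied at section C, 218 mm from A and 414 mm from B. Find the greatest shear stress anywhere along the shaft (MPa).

65.6 MPa

Compatibility: T_A·a/J_AC = T_B·b/J_CB with T_A + T_B = T₀.
J_AC = 7.29×10^-7 m⁴, J_CB = 2.03×10^-7 m⁴, so T_A = T₀·(J_AC/a)/((J_AC/a)+(J_CB/b)) = 1832 N·m, T_B = 268.1 N·m.
τ in each portion: τ_AC = 6.56×10^7 Pa, τ_CB = 2.51×10^7 Pa; maximum is in AC.
τ_max = T_AC·r/J = 1832·0.0261/7.29×10^-7 = 6.559×10^7 Pa.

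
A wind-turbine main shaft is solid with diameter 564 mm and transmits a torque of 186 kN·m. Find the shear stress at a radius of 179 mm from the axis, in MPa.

3.35 MPa

J = πd⁴/32 = π(0.564)⁴/32 = 9.934×10^-3 m⁴.
Shear stress varies linearly with radius: τ = T·r/J = 186000 × 0.179 / 9.934×10^-3 = 3.352×10^6 Pa.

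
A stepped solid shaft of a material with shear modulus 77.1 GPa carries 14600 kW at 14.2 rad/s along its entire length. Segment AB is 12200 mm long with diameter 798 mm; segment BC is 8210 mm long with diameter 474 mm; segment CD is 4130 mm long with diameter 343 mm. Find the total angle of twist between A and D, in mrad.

66.7 mrad

ω = 14.2 rad/s, so T = P/ω = 14600×10³ / 14.20 = 1.028e6 N·m.
J_AB = π(0.798)⁴/32 = 0.0398 m⁴; J_BC = π(0.474)⁴/32 = 4.96×10^-3 m⁴; J_CD = π(0.343)⁴/32 = 1.36×10^-3 m⁴.
θ = (T/G)·Σ L_i/J_i = (1.028e6/77.1×10⁹)·(12.2/0.0398 + 8.21/4.96×10^-3 + 4.13/1.36×10^-3) = 0.06671 rad.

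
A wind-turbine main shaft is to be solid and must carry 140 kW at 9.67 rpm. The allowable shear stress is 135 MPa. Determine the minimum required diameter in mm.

ω = 2π·9.67/60 = 1.013 rad/s, so T = P/ω = 140×10³ / 1.013 = 138300 N·m.
For a solid shaft τ_max = 16T/(πd³), so d = (16T/(π τ_allow))^(1/3) = (16·138300/(π·1.35×10^8))^(1/3) = 0.1734 m.

173 mm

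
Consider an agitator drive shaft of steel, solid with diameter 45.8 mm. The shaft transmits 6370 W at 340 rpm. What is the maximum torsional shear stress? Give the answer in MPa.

9.48 MPa

ω = 2π·340/60 = 35.60 rad/s, so T = P/ω = 6370 / 35.60 = 178.9 N·m.
J = πd⁴/32 = π(0.0458)⁴/32 = 4.320×10^-7 m⁴.
τ_max = T·r/J = 178.9 × 0.0229 / 4.320×10^-7 = 9.484×10^6 Pa.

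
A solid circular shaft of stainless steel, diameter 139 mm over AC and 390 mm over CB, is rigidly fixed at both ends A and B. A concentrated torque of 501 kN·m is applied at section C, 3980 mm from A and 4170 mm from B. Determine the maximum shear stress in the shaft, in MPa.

42.3 MPa

Compatibility: T_A·a/J_AC = T_B·b/J_CB with T_A + T_B = T₀.
J_AC = 3.66×10^-5 m⁴, J_CB = 2.27×10^-3 m⁴, so T_A = T₀·(J_AC/a)/((J_AC/a)+(J_CB/b)) = 8329 N·m, T_B = 492700 N·m.
τ in each portion: τ_AC = 1.58×10^7 Pa, τ_CB = 4.23×10^7 Pa; maximum is in CB.
τ_max = T_CB·r/J = 492700·0.195/2.27×10^-3 = 4.230×10^7 Pa.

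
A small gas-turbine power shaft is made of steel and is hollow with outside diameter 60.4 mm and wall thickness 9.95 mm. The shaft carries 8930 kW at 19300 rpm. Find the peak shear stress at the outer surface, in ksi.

18.6 ksi

ω = 2π·19300/60 = 2021 rad/s, so T = P/ω = 8930×10³ / 2021 = 4418 N·m.
J = π(d_o⁴ − d_i⁴)/32 = π(0.0604⁴ − 0.0405⁴)/32 = 1.042×10^-6 m⁴.
τ_max = T·r/J = 4418 × 0.0302 / 1.042×10^-6 = 1.280×10^8 Pa.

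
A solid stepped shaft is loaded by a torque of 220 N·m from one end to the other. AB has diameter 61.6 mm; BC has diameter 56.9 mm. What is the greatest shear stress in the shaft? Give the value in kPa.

6080 kPa

Under the same torque, τ_max = 16T/(πd³) is largest where d is smallest — segment BC (d = 56.9 mm).
τ_max = 16·220.0/(π·(0.0569)³) = 6.082×10^6 Pa.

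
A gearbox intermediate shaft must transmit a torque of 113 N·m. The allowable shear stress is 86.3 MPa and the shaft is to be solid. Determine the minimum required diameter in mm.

For a solid shaft τ_max = 16T/(πd³), so d = (16T/(π τ_allow))^(1/3) = (16·113.0/(π·8.63×10^7))^(1/3) = 0.01882 m.

18.8 mm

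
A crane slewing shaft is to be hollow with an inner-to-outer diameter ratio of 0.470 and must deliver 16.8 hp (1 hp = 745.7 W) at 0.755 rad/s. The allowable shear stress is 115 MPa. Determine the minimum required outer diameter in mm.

91.8 mm

ω = 0.755 rad/s, so T = P/ω = 16.8×745.7 / 0.7550 = 16590 N·m.
For a hollow shaft with d_i/d_o = 0.470: τ_max = 16T/(π d_o³ (1−k⁴)), so d_o = [16T/(π τ_allow (1−k⁴))]^(1/3) = [16·16590/(π·1.15×10^8·0.9512)]^(1/3) = 0.09176 m.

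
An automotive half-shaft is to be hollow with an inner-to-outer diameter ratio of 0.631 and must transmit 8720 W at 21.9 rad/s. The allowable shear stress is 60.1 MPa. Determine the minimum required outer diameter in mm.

ω = 21.9 rad/s, so T = P/ω = 8720 / 21.90 = 398.2 N·m.
For a hollow shaft with d_i/d_o = 0.631: τ_max = 16T/(π d_o³ (1−k⁴)), so d_o = [16T/(π τ_allow (1−k⁴))]^(1/3) = [16·398.2/(π·6.01×10^7·0.8415)]^(1/3) = 0.03423 m.

34.2 mm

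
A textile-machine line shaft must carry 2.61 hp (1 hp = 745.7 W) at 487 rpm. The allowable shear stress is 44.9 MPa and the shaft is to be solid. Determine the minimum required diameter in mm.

ω = 2π·487/60 = 51.00 rad/s, so T = P/ω = 2.61×745.7 / 51.00 = 38.16 N·m.
For a solid shaft τ_max = 16T/(πd³), so d = (16T/(π τ_allow))^(1/3) = (16·38.16/(π·4.49×10^7))^(1/3) = 0.01630 m.

16.3 mm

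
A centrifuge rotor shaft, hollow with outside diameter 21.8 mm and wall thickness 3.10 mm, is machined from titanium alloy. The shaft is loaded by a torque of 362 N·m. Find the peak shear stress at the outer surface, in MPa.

J = π(d_o⁴ − d_i⁴)/32 = π(0.0218⁴ − 0.0156⁴)/32 = 1.636×10^-8 m⁴.
τ_max = T·r/J = 362.0 × 0.0109 / 1.636×10^-8 = 2.412×10^8 Pa.

241 MPa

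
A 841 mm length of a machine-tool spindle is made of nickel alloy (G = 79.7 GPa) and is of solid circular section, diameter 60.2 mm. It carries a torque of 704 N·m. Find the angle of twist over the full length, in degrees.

0.330°

J = πd⁴/32 = π(0.0602)⁴/32 = 1.289×10^-6 m⁴.
θ = T·L/(G·J) = 704.0 × 0.841 / (79.7×10⁹ × 1.289×10^-6) = 5.761×10^-3 rad.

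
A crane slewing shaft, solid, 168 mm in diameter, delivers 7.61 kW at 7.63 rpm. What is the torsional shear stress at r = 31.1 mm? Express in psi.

549 psi

ω = 2π·7.63/60 = 0.7990 rad/s, so T = P/ω = 7.61×10³ / 0.7990 = 9524 N·m.
J = πd⁴/32 = π(0.168)⁴/32 = 7.821×10^-5 m⁴.
Shear stress varies linearly with radius: τ = T·r/J = 9524 × 0.0311 / 7.821×10^-5 = 3.788×10^6 Pa.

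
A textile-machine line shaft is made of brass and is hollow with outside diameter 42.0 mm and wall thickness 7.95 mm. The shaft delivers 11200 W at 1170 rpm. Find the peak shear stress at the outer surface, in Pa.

7.39e6 Pa

ω = 2π·1170/60 = 122.5 rad/s, so T = P/ω = 11200 / 122.5 = 91.41 N·m.
J = π(d_o⁴ − d_i⁴)/32 = π(0.0420⁴ − 0.0261⁴)/32 = 2.599×10^-7 m⁴.
τ_max = T·r/J = 91.41 × 0.0210 / 2.599×10^-7 = 7.385×10^6 Pa.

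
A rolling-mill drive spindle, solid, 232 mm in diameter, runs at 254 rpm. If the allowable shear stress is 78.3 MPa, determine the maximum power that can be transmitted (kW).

5110 kW

J = πd⁴/32 = π(0.232)⁴/32 = 2.844×10^-4 m⁴.
T_max = τ_allow·J/r = 7.83×10^7 × 2.844×10^-4 / 0.116 = 192000 N·m.
ω = 2π·254/60 = 26.60 rad/s, so P_max = T_max·ω = 5.106×10^6 W.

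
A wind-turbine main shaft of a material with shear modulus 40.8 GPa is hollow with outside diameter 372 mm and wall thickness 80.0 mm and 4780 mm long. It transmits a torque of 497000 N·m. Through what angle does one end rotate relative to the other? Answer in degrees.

J = π(d_o⁴ − d_i⁴)/32 = π(0.372⁴ − 0.212⁴)/32 = 1.682×10^-3 m⁴.
θ = T·L/(G·J) = 497000 × 4.78 / (40.8×10⁹ × 1.682×10^-3) = 0.03462 rad.

1.98°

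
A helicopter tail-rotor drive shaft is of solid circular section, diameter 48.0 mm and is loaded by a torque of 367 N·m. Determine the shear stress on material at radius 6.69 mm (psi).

J = πd⁴/32 = π(0.0480)⁴/32 = 5.212×10^-7 m⁴.
Shear stress varies linearly with radius: τ = T·r/J = 367.0 × 0.00669 / 5.212×10^-7 = 4.711×10^6 Pa.

683 psi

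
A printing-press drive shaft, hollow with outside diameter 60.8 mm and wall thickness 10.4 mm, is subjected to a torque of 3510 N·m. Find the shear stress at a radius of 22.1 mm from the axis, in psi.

J = π(d_o⁴ − d_i⁴)/32 = π(0.0608⁴ − 0.0400⁴)/32 = 1.090×10^-6 m⁴.
Shear stress varies linearly with radius: τ = T·r/J = 3510 × 0.0221 / 1.090×10^-6 = 7.115×10^7 Pa.

10300 psi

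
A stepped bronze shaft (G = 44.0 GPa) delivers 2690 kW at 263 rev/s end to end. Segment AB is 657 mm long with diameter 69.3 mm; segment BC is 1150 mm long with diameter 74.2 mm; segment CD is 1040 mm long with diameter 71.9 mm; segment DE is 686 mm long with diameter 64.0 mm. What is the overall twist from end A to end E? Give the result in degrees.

ω = 2π·263 = 1652 rad/s, so T = P/ω = 2690×10³ / 1652 = 1628 N·m.
J_AB = π(0.0693)⁴/32 = 2.26×10^-6 m⁴; J_BC = π(0.0742)⁴/32 = 2.98×10^-6 m⁴; J_CD = π(0.0719)⁴/32 = 2.62×10^-6 m⁴; J_DE = π(0.0640)⁴/32 = 1.65×10^-6 m⁴.
θ = (T/G)·Σ L_i/J_i = (1628/44.0×10⁹)·(0.657/2.26×10^-6 + 1.15/2.98×10^-6 + 1.04/2.62×10^-6 + 0.686/1.65×10^-6) = 0.05511 rad.

3.16°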